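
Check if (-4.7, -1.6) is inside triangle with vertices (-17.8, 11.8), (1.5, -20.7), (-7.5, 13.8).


Cross products: AB x AP = 167.13, BC x BP = 42, CA x CP = 164.22
All same sign? yes

Yes, inside


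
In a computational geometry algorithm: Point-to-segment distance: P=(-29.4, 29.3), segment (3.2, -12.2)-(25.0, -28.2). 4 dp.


Project P onto AB: t = 0 (clamped to [0,1])
Closest point on segment: (3.2, -12.2)
Distance: 52.7732

52.7732


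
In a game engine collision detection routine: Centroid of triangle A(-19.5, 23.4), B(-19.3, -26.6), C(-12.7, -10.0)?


Centroid = ((x_A+x_B+x_C)/3, (y_A+y_B+y_C)/3)
= (((-19.5)+(-19.3)+(-12.7))/3, (23.4+(-26.6)+(-10))/3)
= (-17.1667, -4.4)

(-17.1667, -4.4)


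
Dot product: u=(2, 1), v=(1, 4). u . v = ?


u . v = u_x*v_x + u_y*v_y = 2*1 + 1*4
= 2 + 4 = 6

6


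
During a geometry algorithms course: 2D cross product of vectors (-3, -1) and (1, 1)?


u x v = u_x*v_y - u_y*v_x = (-3)*1 - (-1)*1
= (-3) - (-1) = -2

-2


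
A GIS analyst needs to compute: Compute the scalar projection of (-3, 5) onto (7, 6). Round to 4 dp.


u.v = 9, |v| = sqrt(85) = 9.2195
Scalar projection = u.v / |v| = 9 / sqrt(85) = 0.9762

0.9762


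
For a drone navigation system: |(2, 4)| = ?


|u| = sqrt(2^2 + 4^2) = sqrt(20) = 4.4721

4.4721


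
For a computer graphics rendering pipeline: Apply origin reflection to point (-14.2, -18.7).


Reflection over origin: (x,y) -> (-x,-y)
(-14.2, -18.7) -> (14.2, 18.7)

(14.2, 18.7)


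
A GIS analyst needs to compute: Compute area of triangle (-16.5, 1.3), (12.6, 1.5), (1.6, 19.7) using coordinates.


Area = |x_A(y_B-y_C) + x_B(y_C-y_A) + x_C(y_A-y_B)|/2
= |300.3 + 231.84 + (-0.32)|/2
= 531.82/2 = 265.91

265.91


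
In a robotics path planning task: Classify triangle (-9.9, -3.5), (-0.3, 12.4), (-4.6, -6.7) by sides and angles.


Side lengths squared: AB^2=344.97, BC^2=383.3, CA^2=38.33
Sorted: [38.33, 344.97, 383.3]
By sides: Scalene, By angles: Right

Scalene, Right


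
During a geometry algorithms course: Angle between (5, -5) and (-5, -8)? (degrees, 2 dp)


u.v = 15, |u| = sqrt(50) = 7.0711, |v| = sqrt(89) = 9.434
cos(theta) = u.v/(|u||v|) = 15/sqrt(4450) = 0.22486
theta = acos(0.22486) = 77.01 degrees

77.01 degrees


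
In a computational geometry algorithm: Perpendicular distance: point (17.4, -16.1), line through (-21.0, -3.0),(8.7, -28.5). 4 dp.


|cross product| = 590.13
|line direction| = sqrt(1532.34) = 39.1451
Distance = 590.13/sqrt(1532.34) = 15.0754

15.0754


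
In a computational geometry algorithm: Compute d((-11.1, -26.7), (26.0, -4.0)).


dx=37.1, dy=22.7
d^2 = 37.1^2 + 22.7^2 = 1891.7
d = sqrt(1891.7) = 43.4937

43.4937


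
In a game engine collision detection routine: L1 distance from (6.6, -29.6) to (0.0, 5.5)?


|6.6-0| + |(-29.6)-5.5| = 6.6 + 35.1 = 41.7

41.7


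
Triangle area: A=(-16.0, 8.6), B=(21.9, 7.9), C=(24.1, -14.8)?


Area = |x_A(y_B-y_C) + x_B(y_C-y_A) + x_C(y_A-y_B)|/2
= |(-363.2) + (-512.46) + 16.87|/2
= 858.79/2 = 429.395

429.395


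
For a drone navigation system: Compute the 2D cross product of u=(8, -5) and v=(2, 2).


u x v = u_x*v_y - u_y*v_x = 8*2 - (-5)*2
= 16 - (-10) = 26

26


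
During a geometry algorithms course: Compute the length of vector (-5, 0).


|u| = sqrt((-5)^2 + 0^2) = sqrt(25) = 5

5


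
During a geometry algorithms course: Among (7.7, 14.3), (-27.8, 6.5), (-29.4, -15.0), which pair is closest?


d(P0,P1) = 36.3468, d(P0,P2) = 47.2747, d(P1,P2) = 21.5595
Closest: P1 and P2

Closest pair: (-27.8, 6.5) and (-29.4, -15.0), distance = 21.5595


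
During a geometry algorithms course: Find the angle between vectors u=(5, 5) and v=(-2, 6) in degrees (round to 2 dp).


u.v = 20, |u| = sqrt(50) = 7.0711, |v| = sqrt(40) = 6.3246
cos(theta) = u.v/(|u||v|) = 20/sqrt(2000) = 0.447214
theta = acos(0.447214) = 63.43 degrees

63.43 degrees


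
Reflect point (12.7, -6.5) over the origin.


Reflection over origin: (x,y) -> (-x,-y)
(12.7, -6.5) -> (-12.7, 6.5)

(-12.7, 6.5)


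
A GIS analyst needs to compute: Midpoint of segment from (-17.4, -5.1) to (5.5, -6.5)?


M = (((-17.4)+5.5)/2, ((-5.1)+(-6.5))/2)
= (-5.95, -5.8)

(-5.95, -5.8)


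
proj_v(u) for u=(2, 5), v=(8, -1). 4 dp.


u.v = 11, |v| = sqrt(65) = 8.0623
Scalar projection = u.v / |v| = 11 / sqrt(65) = 1.3644

1.3644


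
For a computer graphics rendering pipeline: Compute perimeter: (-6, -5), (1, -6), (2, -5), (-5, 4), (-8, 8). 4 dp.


Sides: (-6, -5)->(1, -6): sqrt(50) = 7.071068, (1, -6)->(2, -5): sqrt(2) = 1.414214, (2, -5)->(-5, 4): sqrt(130) = 11.401754, (-5, 4)->(-8, 8): sqrt(25) = 5, (-8, 8)->(-6, -5): sqrt(173) = 13.152946
Sum = 38.039982
Perimeter = 38.04

38.04


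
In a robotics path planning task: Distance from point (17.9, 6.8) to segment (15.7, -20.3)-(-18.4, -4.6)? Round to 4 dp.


Project P onto AB: t = 0.2487 (clamped to [0,1])
Closest point on segment: (7.2204, -16.3959)
Distance: 25.5363

25.5363


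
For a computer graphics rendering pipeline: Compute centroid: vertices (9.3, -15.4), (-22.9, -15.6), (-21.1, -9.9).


Centroid = ((x_A+x_B+x_C)/3, (y_A+y_B+y_C)/3)
= ((9.3+(-22.9)+(-21.1))/3, ((-15.4)+(-15.6)+(-9.9))/3)
= (-11.5667, -13.6333)

(-11.5667, -13.6333)


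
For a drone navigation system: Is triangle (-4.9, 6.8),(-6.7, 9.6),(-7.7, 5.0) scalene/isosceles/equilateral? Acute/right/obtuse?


Side lengths squared: AB^2=11.08, BC^2=22.16, CA^2=11.08
Sorted: [11.08, 11.08, 22.16]
By sides: Isosceles, By angles: Right

Isosceles, Right


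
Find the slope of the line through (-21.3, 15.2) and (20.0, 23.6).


slope = (y2-y1)/(x2-x1) = (23.6-15.2)/(20-(-21.3)) = 8.4/41.3 = 0.2034

0.2034


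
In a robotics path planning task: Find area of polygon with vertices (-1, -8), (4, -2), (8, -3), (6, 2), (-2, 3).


Shoelace sum: ((-1)*(-2) - 4*(-8)) + (4*(-3) - 8*(-2)) + (8*2 - 6*(-3)) + (6*3 - (-2)*2) + ((-2)*(-8) - (-1)*3)
= 113
Area = |113|/2 = 56.5

56.5


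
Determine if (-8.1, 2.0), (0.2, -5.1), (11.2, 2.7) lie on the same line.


Cross product: (0.2-(-8.1))*(2.7-2) - ((-5.1)-2)*(11.2-(-8.1))
= 142.84

No, not collinear


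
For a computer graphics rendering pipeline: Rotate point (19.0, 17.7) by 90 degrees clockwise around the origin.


90° CW: (x,y) -> (y, -x)
(19,17.7) -> (17.7, -19)

(17.7, -19)


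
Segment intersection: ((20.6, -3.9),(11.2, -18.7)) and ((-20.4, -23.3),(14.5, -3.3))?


Cross products: d1=-142.94, d2=-471.46, d3=-424.44, d4=-95.92
d1*d2 < 0 and d3*d4 < 0? no

No, they don't intersect


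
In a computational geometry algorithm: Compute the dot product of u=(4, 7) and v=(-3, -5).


u . v = u_x*v_x + u_y*v_y = 4*(-3) + 7*(-5)
= (-12) + (-35) = -47

-47


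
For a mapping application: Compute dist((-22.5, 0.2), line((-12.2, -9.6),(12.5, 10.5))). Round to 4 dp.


|cross product| = 449.09
|line direction| = sqrt(1014.1) = 31.8449
Distance = 449.09/sqrt(1014.1) = 14.1024

14.1024


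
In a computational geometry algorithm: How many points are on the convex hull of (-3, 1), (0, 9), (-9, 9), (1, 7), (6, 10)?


Convex hull vertices (CCW): (-9, 9), (-3, 1), (6, 10)
Count = 3

3


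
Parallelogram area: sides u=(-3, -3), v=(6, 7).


|u x v| = |(-3)*7 - (-3)*6|
= |(-21) - (-18)| = 3

3


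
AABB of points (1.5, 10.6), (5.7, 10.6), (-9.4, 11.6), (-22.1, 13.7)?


x range: [-22.1, 5.7]
y range: [10.6, 13.7]
Bounding box: (-22.1,10.6) to (5.7,13.7)

(-22.1,10.6) to (5.7,13.7)


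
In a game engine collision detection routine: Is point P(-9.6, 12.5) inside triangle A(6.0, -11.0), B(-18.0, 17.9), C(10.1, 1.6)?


Cross products: AB x AP = -113.16, BC x BP = -14.82, CA x CP = -292.91
All same sign? yes

Yes, inside


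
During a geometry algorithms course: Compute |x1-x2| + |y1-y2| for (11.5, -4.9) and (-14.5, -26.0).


|11.5-(-14.5)| + |(-4.9)-(-26)| = 26 + 21.1 = 47.1

47.1


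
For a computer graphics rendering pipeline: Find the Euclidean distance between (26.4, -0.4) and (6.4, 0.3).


dx=-20, dy=0.7
d^2 = (-20)^2 + 0.7^2 = 400.49
d = sqrt(400.49) = 20.0122

20.0122


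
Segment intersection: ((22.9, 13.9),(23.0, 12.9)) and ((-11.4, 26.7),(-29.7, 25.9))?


Cross products: d1=261.68, d2=280.06, d3=-33.02, d4=-51.4
d1*d2 < 0 and d3*d4 < 0? no

No, they don't intersect


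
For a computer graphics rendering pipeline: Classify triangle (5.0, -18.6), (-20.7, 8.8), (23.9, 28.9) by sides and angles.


Side lengths squared: AB^2=1411.25, BC^2=2393.17, CA^2=2613.46
Sorted: [1411.25, 2393.17, 2613.46]
By sides: Scalene, By angles: Acute

Scalene, Acute


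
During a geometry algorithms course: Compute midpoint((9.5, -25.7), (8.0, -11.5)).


M = ((9.5+8)/2, ((-25.7)+(-11.5))/2)
= (8.75, -18.6)

(8.75, -18.6)


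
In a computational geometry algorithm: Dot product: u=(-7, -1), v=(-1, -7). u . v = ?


u . v = u_x*v_x + u_y*v_y = (-7)*(-1) + (-1)*(-7)
= 7 + 7 = 14

14


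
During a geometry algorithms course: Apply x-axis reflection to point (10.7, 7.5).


Reflection over x-axis: (x,y) -> (x,-y)
(10.7, 7.5) -> (10.7, -7.5)

(10.7, -7.5)


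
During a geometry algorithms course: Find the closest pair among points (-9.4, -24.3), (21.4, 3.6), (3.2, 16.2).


d(P0,P1) = 41.5578, d(P0,P2) = 42.4147, d(P1,P2) = 22.1359
Closest: P1 and P2

Closest pair: (21.4, 3.6) and (3.2, 16.2), distance = 22.1359


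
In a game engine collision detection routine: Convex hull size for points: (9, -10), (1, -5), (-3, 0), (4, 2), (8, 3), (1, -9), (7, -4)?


Convex hull vertices (CCW): (-3, 0), (1, -9), (9, -10), (8, 3), (4, 2)
Count = 5

5


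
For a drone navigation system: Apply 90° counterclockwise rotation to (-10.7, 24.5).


90° CCW: (x,y) -> (-y, x)
(-10.7,24.5) -> (-24.5, -10.7)

(-24.5, -10.7)


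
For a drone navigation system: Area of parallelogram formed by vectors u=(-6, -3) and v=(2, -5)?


|u x v| = |(-6)*(-5) - (-3)*2|
= |30 - (-6)| = 36

36


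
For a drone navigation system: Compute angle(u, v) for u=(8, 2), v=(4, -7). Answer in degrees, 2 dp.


u.v = 18, |u| = sqrt(68) = 8.2462, |v| = sqrt(65) = 8.0623
cos(theta) = u.v/(|u||v|) = 18/sqrt(4420) = 0.270746
theta = acos(0.270746) = 74.29 degrees

74.29 degrees


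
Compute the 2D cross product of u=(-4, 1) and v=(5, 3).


u x v = u_x*v_y - u_y*v_x = (-4)*3 - 1*5
= (-12) - 5 = -17

-17


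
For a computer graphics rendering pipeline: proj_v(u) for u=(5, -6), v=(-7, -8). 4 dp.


u.v = 13, |v| = sqrt(113) = 10.6301
Scalar projection = u.v / |v| = 13 / sqrt(113) = 1.2229

1.2229


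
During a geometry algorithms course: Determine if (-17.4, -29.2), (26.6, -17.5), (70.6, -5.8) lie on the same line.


Cross product: (26.6-(-17.4))*((-5.8)-(-29.2)) - ((-17.5)-(-29.2))*(70.6-(-17.4))
= 0

Yes, collinear


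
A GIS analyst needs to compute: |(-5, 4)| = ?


|u| = sqrt((-5)^2 + 4^2) = sqrt(41) = 6.4031

6.4031


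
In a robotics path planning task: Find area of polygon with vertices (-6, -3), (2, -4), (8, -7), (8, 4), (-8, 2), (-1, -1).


Shoelace sum: ((-6)*(-4) - 2*(-3)) + (2*(-7) - 8*(-4)) + (8*4 - 8*(-7)) + (8*2 - (-8)*4) + ((-8)*(-1) - (-1)*2) + ((-1)*(-3) - (-6)*(-1))
= 191
Area = |191|/2 = 95.5

95.5


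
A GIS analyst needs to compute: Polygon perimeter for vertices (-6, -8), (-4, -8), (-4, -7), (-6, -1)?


Sides: (-6, -8)->(-4, -8): sqrt(4) = 2, (-4, -8)->(-4, -7): sqrt(1) = 1, (-4, -7)->(-6, -1): sqrt(40) = 6.324555, (-6, -1)->(-6, -8): sqrt(49) = 7
Sum = 16.324555
Perimeter = 16.3246

16.3246


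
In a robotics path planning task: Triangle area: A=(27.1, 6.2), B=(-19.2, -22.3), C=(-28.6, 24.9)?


Area = |x_A(y_B-y_C) + x_B(y_C-y_A) + x_C(y_A-y_B)|/2
= |(-1279.12) + (-359.04) + (-815.1)|/2
= 2453.26/2 = 1226.63

1226.63


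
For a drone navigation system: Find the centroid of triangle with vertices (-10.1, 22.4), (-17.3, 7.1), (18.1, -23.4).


Centroid = ((x_A+x_B+x_C)/3, (y_A+y_B+y_C)/3)
= (((-10.1)+(-17.3)+18.1)/3, (22.4+7.1+(-23.4))/3)
= (-3.1, 2.0333)

(-3.1, 2.0333)


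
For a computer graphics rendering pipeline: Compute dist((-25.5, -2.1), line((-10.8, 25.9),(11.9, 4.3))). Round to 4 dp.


|cross product| = 953.12
|line direction| = sqrt(981.85) = 31.3345
Distance = 953.12/sqrt(981.85) = 30.4176

30.4176


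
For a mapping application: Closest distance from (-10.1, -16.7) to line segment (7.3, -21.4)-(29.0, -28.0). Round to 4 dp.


Project P onto AB: t = 0 (clamped to [0,1])
Closest point on segment: (7.3, -21.4)
Distance: 18.0236

18.0236


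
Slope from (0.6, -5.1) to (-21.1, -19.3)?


slope = (y2-y1)/(x2-x1) = ((-19.3)-(-5.1))/((-21.1)-0.6) = (-14.2)/(-21.7) = 0.6544

0.6544


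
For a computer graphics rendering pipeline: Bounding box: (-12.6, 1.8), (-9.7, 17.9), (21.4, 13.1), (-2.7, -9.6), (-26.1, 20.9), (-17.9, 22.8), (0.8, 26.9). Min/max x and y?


x range: [-26.1, 21.4]
y range: [-9.6, 26.9]
Bounding box: (-26.1,-9.6) to (21.4,26.9)

(-26.1,-9.6) to (21.4,26.9)


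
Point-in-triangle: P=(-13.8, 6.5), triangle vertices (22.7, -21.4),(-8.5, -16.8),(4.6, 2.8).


Cross products: AB x AP = -702.58, BC x BP = 409.11, CA x CP = -378.31
All same sign? no

No, outside


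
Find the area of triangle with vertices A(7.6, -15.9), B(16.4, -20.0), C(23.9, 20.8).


Area = |x_A(y_B-y_C) + x_B(y_C-y_A) + x_C(y_A-y_B)|/2
= |(-310.08) + 601.88 + 97.99|/2
= 389.79/2 = 194.895

194.895


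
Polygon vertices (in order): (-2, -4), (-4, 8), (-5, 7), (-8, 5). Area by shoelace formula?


Shoelace sum: ((-2)*8 - (-4)*(-4)) + ((-4)*7 - (-5)*8) + ((-5)*5 - (-8)*7) + ((-8)*(-4) - (-2)*5)
= 53
Area = |53|/2 = 26.5

26.5


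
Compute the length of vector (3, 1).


|u| = sqrt(3^2 + 1^2) = sqrt(10) = 3.1623

3.1623


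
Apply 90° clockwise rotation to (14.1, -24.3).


90° CW: (x,y) -> (y, -x)
(14.1,-24.3) -> (-24.3, -14.1)

(-24.3, -14.1)


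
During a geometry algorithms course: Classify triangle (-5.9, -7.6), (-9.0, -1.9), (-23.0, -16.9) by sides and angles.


Side lengths squared: AB^2=42.1, BC^2=421, CA^2=378.9
Sorted: [42.1, 378.9, 421]
By sides: Scalene, By angles: Right

Scalene, Right


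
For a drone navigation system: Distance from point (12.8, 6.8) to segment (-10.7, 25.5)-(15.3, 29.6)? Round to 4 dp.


Project P onto AB: t = 0.7713 (clamped to [0,1])
Closest point on segment: (9.3525, 28.6621)
Distance: 22.1323

22.1323


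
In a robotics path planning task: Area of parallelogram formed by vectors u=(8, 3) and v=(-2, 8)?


|u x v| = |8*8 - 3*(-2)|
= |64 - (-6)| = 70

70


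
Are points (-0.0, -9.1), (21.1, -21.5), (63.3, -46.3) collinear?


Cross product: (21.1-0)*((-46.3)-(-9.1)) - ((-21.5)-(-9.1))*(63.3-0)
= 0

Yes, collinear


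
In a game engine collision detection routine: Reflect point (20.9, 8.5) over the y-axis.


Reflection over y-axis: (x,y) -> (-x,y)
(20.9, 8.5) -> (-20.9, 8.5)

(-20.9, 8.5)


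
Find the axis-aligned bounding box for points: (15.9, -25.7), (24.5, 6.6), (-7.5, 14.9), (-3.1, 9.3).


x range: [-7.5, 24.5]
y range: [-25.7, 14.9]
Bounding box: (-7.5,-25.7) to (24.5,14.9)

(-7.5,-25.7) to (24.5,14.9)


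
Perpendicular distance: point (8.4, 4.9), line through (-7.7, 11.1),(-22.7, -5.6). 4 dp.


|cross product| = 361.87
|line direction| = sqrt(503.89) = 22.4475
Distance = 361.87/sqrt(503.89) = 16.1207

16.1207


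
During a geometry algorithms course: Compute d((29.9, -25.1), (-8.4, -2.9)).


dx=-38.3, dy=22.2
d^2 = (-38.3)^2 + 22.2^2 = 1959.73
d = sqrt(1959.73) = 44.2688

44.2688


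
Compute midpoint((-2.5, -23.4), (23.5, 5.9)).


M = (((-2.5)+23.5)/2, ((-23.4)+5.9)/2)
= (10.5, -8.75)

(10.5, -8.75)


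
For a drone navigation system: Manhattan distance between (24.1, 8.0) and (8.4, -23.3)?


|24.1-8.4| + |8-(-23.3)| = 15.7 + 31.3 = 47

47


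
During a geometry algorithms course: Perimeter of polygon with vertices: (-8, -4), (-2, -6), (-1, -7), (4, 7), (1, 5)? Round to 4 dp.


Sides: (-8, -4)->(-2, -6): sqrt(40) = 6.324555, (-2, -6)->(-1, -7): sqrt(2) = 1.414214, (-1, -7)->(4, 7): sqrt(221) = 14.866069, (4, 7)->(1, 5): sqrt(13) = 3.605551, (1, 5)->(-8, -4): sqrt(162) = 12.727922
Sum = 38.938311
Perimeter = 38.9383

38.9383


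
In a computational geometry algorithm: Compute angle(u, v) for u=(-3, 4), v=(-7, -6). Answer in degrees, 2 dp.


u.v = -3, |u| = sqrt(25) = 5, |v| = sqrt(85) = 9.2195
cos(theta) = u.v/(|u||v|) = -3/sqrt(2125) = -0.065079
theta = acos(-0.065079) = 93.73 degrees

93.73 degrees


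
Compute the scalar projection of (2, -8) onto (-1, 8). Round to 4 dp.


u.v = -66, |v| = sqrt(65) = 8.0623
Scalar projection = u.v / |v| = -66 / sqrt(65) = -8.1863

-8.1863


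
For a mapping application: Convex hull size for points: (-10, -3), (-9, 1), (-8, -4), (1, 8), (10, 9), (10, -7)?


Convex hull vertices (CCW): (-10, -3), (-8, -4), (10, -7), (10, 9), (1, 8), (-9, 1)
Count = 6

6


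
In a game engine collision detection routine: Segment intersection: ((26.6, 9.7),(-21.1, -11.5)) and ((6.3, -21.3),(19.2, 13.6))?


Cross products: d1=-308.57, d2=1082.68, d3=1048.34, d4=-342.91
d1*d2 < 0 and d3*d4 < 0? yes

Yes, they intersect


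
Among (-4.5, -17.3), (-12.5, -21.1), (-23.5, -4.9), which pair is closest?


d(P0,P1) = 8.8566, d(P0,P2) = 22.6883, d(P1,P2) = 19.5816
Closest: P0 and P1

Closest pair: (-4.5, -17.3) and (-12.5, -21.1), distance = 8.8566


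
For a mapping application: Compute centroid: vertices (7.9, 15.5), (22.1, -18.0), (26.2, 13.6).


Centroid = ((x_A+x_B+x_C)/3, (y_A+y_B+y_C)/3)
= ((7.9+22.1+26.2)/3, (15.5+(-18)+13.6)/3)
= (18.7333, 3.7)

(18.7333, 3.7)


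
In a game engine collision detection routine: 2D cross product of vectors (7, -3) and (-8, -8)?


u x v = u_x*v_y - u_y*v_x = 7*(-8) - (-3)*(-8)
= (-56) - 24 = -80

-80


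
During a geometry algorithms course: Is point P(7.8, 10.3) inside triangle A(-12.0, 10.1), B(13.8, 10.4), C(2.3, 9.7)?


Cross products: AB x AP = -0.78, BC x BP = -3.05, CA x CP = -10.78
All same sign? yes

Yes, inside


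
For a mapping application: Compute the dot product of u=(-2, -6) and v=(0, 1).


u . v = u_x*v_x + u_y*v_y = (-2)*0 + (-6)*1
= 0 + (-6) = -6

-6


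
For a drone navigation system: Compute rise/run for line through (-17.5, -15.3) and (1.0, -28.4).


slope = (y2-y1)/(x2-x1) = ((-28.4)-(-15.3))/(1-(-17.5)) = (-13.1)/18.5 = -0.7081

-0.7081


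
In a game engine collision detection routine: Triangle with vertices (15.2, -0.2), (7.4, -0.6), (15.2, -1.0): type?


Side lengths squared: AB^2=61, BC^2=61, CA^2=0.64
Sorted: [0.64, 61, 61]
By sides: Isosceles, By angles: Acute

Isosceles, Acute


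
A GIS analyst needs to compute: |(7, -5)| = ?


|u| = sqrt(7^2 + (-5)^2) = sqrt(74) = 8.6023

8.6023


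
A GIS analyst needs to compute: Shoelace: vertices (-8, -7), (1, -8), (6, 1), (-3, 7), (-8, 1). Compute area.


Shoelace sum: ((-8)*(-8) - 1*(-7)) + (1*1 - 6*(-8)) + (6*7 - (-3)*1) + ((-3)*1 - (-8)*7) + ((-8)*(-7) - (-8)*1)
= 282
Area = |282|/2 = 141

141


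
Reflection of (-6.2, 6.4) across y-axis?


Reflection over y-axis: (x,y) -> (-x,y)
(-6.2, 6.4) -> (6.2, 6.4)

(6.2, 6.4)


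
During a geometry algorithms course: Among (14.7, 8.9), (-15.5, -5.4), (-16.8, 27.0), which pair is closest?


d(P0,P1) = 33.4145, d(P0,P2) = 36.3299, d(P1,P2) = 32.4261
Closest: P1 and P2

Closest pair: (-15.5, -5.4) and (-16.8, 27.0), distance = 32.4261


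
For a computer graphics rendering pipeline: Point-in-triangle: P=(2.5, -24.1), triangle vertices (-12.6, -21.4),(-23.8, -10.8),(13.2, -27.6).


Cross products: AB x AP = -129.82, BC x BP = -50.26, CA x CP = -23.96
All same sign? yes

Yes, inside


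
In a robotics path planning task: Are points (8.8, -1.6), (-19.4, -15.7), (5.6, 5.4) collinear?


Cross product: ((-19.4)-8.8)*(5.4-(-1.6)) - ((-15.7)-(-1.6))*(5.6-8.8)
= -242.52

No, not collinear


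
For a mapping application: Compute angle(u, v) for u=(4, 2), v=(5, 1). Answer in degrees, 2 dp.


u.v = 22, |u| = sqrt(20) = 4.4721, |v| = sqrt(26) = 5.099
cos(theta) = u.v/(|u||v|) = 22/sqrt(520) = 0.964764
theta = acos(0.964764) = 15.26 degrees

15.26 degrees


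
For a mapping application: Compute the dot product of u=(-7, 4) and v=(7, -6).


u . v = u_x*v_x + u_y*v_y = (-7)*7 + 4*(-6)
= (-49) + (-24) = -73

-73


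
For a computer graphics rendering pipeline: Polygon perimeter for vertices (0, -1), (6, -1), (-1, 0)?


Sides: (0, -1)->(6, -1): sqrt(36) = 6, (6, -1)->(-1, 0): sqrt(50) = 7.071068, (-1, 0)->(0, -1): sqrt(2) = 1.414214
Sum = 14.485282
Perimeter = 14.4853

14.4853


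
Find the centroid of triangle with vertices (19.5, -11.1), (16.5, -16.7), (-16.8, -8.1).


Centroid = ((x_A+x_B+x_C)/3, (y_A+y_B+y_C)/3)
= ((19.5+16.5+(-16.8))/3, ((-11.1)+(-16.7)+(-8.1))/3)
= (6.4, -11.9667)

(6.4, -11.9667)


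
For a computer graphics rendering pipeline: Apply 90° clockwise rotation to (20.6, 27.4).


90° CW: (x,y) -> (y, -x)
(20.6,27.4) -> (27.4, -20.6)

(27.4, -20.6)


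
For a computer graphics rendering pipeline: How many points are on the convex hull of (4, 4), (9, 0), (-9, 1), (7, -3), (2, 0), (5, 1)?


Convex hull vertices (CCW): (-9, 1), (7, -3), (9, 0), (4, 4)
Count = 4

4


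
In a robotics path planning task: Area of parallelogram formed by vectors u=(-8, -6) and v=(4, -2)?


|u x v| = |(-8)*(-2) - (-6)*4|
= |16 - (-24)| = 40

40


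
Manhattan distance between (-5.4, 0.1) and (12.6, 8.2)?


|(-5.4)-12.6| + |0.1-8.2| = 18 + 8.1 = 26.1

26.1


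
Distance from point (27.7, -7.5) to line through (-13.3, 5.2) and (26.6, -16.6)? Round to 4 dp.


|cross product| = 387.07
|line direction| = sqrt(2067.25) = 45.467
Distance = 387.07/sqrt(2067.25) = 8.5132

8.5132


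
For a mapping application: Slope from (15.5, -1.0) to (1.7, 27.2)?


slope = (y2-y1)/(x2-x1) = (27.2-(-1))/(1.7-15.5) = 28.2/(-13.8) = -2.0435

-2.0435


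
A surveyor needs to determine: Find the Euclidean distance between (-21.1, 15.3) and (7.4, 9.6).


dx=28.5, dy=-5.7
d^2 = 28.5^2 + (-5.7)^2 = 844.74
d = sqrt(844.74) = 29.0644

29.0644


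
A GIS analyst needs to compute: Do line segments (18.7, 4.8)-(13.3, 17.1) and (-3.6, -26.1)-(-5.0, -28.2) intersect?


Cross products: d1=3.57, d2=-24.99, d3=441.15, d4=469.71
d1*d2 < 0 and d3*d4 < 0? no

No, they don't intersect


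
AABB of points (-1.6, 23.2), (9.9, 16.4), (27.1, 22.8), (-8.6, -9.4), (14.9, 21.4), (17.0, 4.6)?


x range: [-8.6, 27.1]
y range: [-9.4, 23.2]
Bounding box: (-8.6,-9.4) to (27.1,23.2)

(-8.6,-9.4) to (27.1,23.2)


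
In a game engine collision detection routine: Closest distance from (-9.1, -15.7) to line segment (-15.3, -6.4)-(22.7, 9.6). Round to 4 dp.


Project P onto AB: t = 0.0511 (clamped to [0,1])
Closest point on segment: (-13.3598, -5.5831)
Distance: 10.9772

10.9772


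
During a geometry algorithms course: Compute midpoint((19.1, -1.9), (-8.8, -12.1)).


M = ((19.1+(-8.8))/2, ((-1.9)+(-12.1))/2)
= (5.15, -7)

(5.15, -7)


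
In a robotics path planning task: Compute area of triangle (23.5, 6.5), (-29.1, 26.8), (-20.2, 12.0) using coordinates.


Area = |x_A(y_B-y_C) + x_B(y_C-y_A) + x_C(y_A-y_B)|/2
= |347.8 + (-160.05) + 410.06|/2
= 597.81/2 = 298.905

298.905


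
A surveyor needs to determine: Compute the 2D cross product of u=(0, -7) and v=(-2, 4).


u x v = u_x*v_y - u_y*v_x = 0*4 - (-7)*(-2)
= 0 - 14 = -14

-14


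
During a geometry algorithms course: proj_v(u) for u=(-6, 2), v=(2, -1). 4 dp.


u.v = -14, |v| = sqrt(5) = 2.2361
Scalar projection = u.v / |v| = -14 / sqrt(5) = -6.261

-6.261


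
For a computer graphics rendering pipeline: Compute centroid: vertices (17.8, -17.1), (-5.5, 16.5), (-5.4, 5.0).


Centroid = ((x_A+x_B+x_C)/3, (y_A+y_B+y_C)/3)
= ((17.8+(-5.5)+(-5.4))/3, ((-17.1)+16.5+5)/3)
= (2.3, 1.4667)

(2.3, 1.4667)


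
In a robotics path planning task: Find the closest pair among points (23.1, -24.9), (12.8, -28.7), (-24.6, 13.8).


d(P0,P1) = 10.9786, d(P0,P2) = 61.4246, d(P1,P2) = 56.6128
Closest: P0 and P1

Closest pair: (23.1, -24.9) and (12.8, -28.7), distance = 10.9786


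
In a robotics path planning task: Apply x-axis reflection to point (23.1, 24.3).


Reflection over x-axis: (x,y) -> (x,-y)
(23.1, 24.3) -> (23.1, -24.3)

(23.1, -24.3)


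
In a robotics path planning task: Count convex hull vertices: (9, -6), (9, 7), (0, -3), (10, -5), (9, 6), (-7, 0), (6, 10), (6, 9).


Convex hull vertices (CCW): (-7, 0), (0, -3), (9, -6), (10, -5), (9, 7), (6, 10)
Count = 6

6


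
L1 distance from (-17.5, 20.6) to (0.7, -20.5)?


|(-17.5)-0.7| + |20.6-(-20.5)| = 18.2 + 41.1 = 59.3

59.3


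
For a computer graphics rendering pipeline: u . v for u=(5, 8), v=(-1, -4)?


u . v = u_x*v_x + u_y*v_y = 5*(-1) + 8*(-4)
= (-5) + (-32) = -37

-37


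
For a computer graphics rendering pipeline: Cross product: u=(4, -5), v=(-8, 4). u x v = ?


u x v = u_x*v_y - u_y*v_x = 4*4 - (-5)*(-8)
= 16 - 40 = -24

-24


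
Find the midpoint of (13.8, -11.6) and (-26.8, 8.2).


M = ((13.8+(-26.8))/2, ((-11.6)+8.2)/2)
= (-6.5, -1.7)

(-6.5, -1.7)


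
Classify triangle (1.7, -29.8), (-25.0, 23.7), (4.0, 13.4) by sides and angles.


Side lengths squared: AB^2=3575.14, BC^2=947.09, CA^2=1871.53
Sorted: [947.09, 1871.53, 3575.14]
By sides: Scalene, By angles: Obtuse

Scalene, Obtuse


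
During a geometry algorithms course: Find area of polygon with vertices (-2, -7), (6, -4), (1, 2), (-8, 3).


Shoelace sum: ((-2)*(-4) - 6*(-7)) + (6*2 - 1*(-4)) + (1*3 - (-8)*2) + ((-8)*(-7) - (-2)*3)
= 147
Area = |147|/2 = 73.5

73.5


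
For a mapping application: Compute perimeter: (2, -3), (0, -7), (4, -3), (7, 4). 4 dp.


Sides: (2, -3)->(0, -7): sqrt(20) = 4.472136, (0, -7)->(4, -3): sqrt(32) = 5.656854, (4, -3)->(7, 4): sqrt(58) = 7.615773, (7, 4)->(2, -3): sqrt(74) = 8.602325
Sum = 26.347088
Perimeter = 26.3471

26.3471


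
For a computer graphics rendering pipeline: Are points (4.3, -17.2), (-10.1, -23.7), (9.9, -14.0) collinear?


Cross product: ((-10.1)-4.3)*((-14)-(-17.2)) - ((-23.7)-(-17.2))*(9.9-4.3)
= -9.68

No, not collinear


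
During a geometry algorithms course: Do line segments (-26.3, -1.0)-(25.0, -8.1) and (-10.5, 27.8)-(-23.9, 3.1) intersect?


Cross products: d1=-4.34, d2=1357.91, d3=1589.62, d4=227.37
d1*d2 < 0 and d3*d4 < 0? no

No, they don't intersect


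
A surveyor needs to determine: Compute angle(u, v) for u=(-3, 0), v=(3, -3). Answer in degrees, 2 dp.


u.v = -9, |u| = sqrt(9) = 3, |v| = sqrt(18) = 4.2426
cos(theta) = u.v/(|u||v|) = -9/sqrt(162) = -0.707107
theta = acos(-0.707107) = 135 degrees

135 degrees


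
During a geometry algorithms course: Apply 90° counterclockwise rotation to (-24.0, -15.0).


90° CCW: (x,y) -> (-y, x)
(-24,-15) -> (15, -24)

(15, -24)


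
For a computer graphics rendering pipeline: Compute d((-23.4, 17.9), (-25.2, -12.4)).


dx=-1.8, dy=-30.3
d^2 = (-1.8)^2 + (-30.3)^2 = 921.33
d = sqrt(921.33) = 30.3534

30.3534


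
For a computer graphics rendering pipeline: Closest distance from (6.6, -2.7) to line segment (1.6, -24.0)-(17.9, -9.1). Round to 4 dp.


Project P onto AB: t = 0.8179 (clamped to [0,1])
Closest point on segment: (14.9311, -11.8139)
Distance: 12.3479

12.3479


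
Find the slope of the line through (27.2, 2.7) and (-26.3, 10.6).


slope = (y2-y1)/(x2-x1) = (10.6-2.7)/((-26.3)-27.2) = 7.9/(-53.5) = -0.1477

-0.1477


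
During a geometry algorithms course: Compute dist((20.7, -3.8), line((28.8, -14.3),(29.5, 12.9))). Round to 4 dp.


|cross product| = 227.67
|line direction| = sqrt(740.33) = 27.209
Distance = 227.67/sqrt(740.33) = 8.3675

8.3675


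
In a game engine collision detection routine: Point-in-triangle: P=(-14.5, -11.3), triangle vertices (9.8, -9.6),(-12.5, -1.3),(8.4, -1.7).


Cross products: AB x AP = 239.6, BC x BP = -209.8, CA x CP = -194.35
All same sign? no

No, outside


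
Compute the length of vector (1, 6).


|u| = sqrt(1^2 + 6^2) = sqrt(37) = 6.0828

6.0828


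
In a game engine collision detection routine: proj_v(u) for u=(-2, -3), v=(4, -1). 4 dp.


u.v = -5, |v| = sqrt(17) = 4.1231
Scalar projection = u.v / |v| = -5 / sqrt(17) = -1.2127

-1.2127


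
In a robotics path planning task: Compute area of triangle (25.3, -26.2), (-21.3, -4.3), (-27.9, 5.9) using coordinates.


Area = |x_A(y_B-y_C) + x_B(y_C-y_A) + x_C(y_A-y_B)|/2
= |(-258.06) + (-683.73) + 611.01|/2
= 330.78/2 = 165.39

165.39


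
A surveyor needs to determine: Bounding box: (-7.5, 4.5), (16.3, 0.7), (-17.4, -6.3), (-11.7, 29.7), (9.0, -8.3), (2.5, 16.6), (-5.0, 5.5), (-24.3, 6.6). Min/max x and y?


x range: [-24.3, 16.3]
y range: [-8.3, 29.7]
Bounding box: (-24.3,-8.3) to (16.3,29.7)

(-24.3,-8.3) to (16.3,29.7)


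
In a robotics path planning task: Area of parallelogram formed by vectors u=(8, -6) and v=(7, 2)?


|u x v| = |8*2 - (-6)*7|
= |16 - (-42)| = 58

58


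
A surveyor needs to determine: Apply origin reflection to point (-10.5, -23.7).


Reflection over origin: (x,y) -> (-x,-y)
(-10.5, -23.7) -> (10.5, 23.7)

(10.5, 23.7)


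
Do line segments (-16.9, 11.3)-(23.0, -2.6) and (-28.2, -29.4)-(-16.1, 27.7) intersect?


Cross products: d1=-152.76, d2=-2599.24, d3=-1781, d4=665.48
d1*d2 < 0 and d3*d4 < 0? no

No, they don't intersect


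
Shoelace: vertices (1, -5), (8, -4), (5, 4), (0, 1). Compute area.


Shoelace sum: (1*(-4) - 8*(-5)) + (8*4 - 5*(-4)) + (5*1 - 0*4) + (0*(-5) - 1*1)
= 92
Area = |92|/2 = 46

46


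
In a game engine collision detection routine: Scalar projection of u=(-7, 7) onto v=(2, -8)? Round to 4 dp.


u.v = -70, |v| = sqrt(68) = 8.2462
Scalar projection = u.v / |v| = -70 / sqrt(68) = -8.4887

-8.4887


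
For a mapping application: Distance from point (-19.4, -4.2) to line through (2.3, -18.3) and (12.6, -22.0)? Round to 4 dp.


|cross product| = 64.94
|line direction| = sqrt(119.78) = 10.9444
Distance = 64.94/sqrt(119.78) = 5.9336

5.9336


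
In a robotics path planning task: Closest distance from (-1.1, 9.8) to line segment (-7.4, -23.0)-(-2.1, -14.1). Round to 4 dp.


Project P onto AB: t = 1 (clamped to [0,1])
Closest point on segment: (-2.1, -14.1)
Distance: 23.9209

23.9209


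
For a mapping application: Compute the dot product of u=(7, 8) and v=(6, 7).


u . v = u_x*v_x + u_y*v_y = 7*6 + 8*7
= 42 + 56 = 98

98


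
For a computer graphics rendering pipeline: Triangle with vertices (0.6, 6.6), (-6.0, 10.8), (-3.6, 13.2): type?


Side lengths squared: AB^2=61.2, BC^2=11.52, CA^2=61.2
Sorted: [11.52, 61.2, 61.2]
By sides: Isosceles, By angles: Acute

Isosceles, Acute


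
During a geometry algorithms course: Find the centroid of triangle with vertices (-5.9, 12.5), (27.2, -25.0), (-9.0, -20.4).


Centroid = ((x_A+x_B+x_C)/3, (y_A+y_B+y_C)/3)
= (((-5.9)+27.2+(-9))/3, (12.5+(-25)+(-20.4))/3)
= (4.1, -10.9667)

(4.1, -10.9667)


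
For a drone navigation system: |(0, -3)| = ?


|u| = sqrt(0^2 + (-3)^2) = sqrt(9) = 3

3


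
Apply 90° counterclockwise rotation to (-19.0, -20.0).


90° CCW: (x,y) -> (-y, x)
(-19,-20) -> (20, -19)

(20, -19)


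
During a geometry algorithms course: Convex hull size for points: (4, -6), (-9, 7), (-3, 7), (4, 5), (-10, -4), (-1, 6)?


Convex hull vertices (CCW): (-10, -4), (4, -6), (4, 5), (-3, 7), (-9, 7)
Count = 5

5


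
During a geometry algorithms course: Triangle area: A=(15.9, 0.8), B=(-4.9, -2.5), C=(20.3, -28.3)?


Area = |x_A(y_B-y_C) + x_B(y_C-y_A) + x_C(y_A-y_B)|/2
= |410.22 + 142.59 + 66.99|/2
= 619.8/2 = 309.9

309.9


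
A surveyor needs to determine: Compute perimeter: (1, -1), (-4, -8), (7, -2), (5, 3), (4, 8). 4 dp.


Sides: (1, -1)->(-4, -8): sqrt(74) = 8.602325, (-4, -8)->(7, -2): sqrt(157) = 12.529964, (7, -2)->(5, 3): sqrt(29) = 5.385165, (5, 3)->(4, 8): sqrt(26) = 5.09902, (4, 8)->(1, -1): sqrt(90) = 9.486833
Sum = 41.103307
Perimeter = 41.1033

41.1033


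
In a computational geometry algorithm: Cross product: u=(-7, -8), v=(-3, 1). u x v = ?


u x v = u_x*v_y - u_y*v_x = (-7)*1 - (-8)*(-3)
= (-7) - 24 = -31

-31


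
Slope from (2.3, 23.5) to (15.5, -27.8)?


slope = (y2-y1)/(x2-x1) = ((-27.8)-23.5)/(15.5-2.3) = (-51.3)/13.2 = -3.8864

-3.8864


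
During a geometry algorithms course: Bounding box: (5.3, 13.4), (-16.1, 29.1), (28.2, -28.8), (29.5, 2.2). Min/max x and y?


x range: [-16.1, 29.5]
y range: [-28.8, 29.1]
Bounding box: (-16.1,-28.8) to (29.5,29.1)

(-16.1,-28.8) to (29.5,29.1)


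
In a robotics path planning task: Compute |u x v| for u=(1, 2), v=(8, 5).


|u x v| = |1*5 - 2*8|
= |5 - 16| = 11

11


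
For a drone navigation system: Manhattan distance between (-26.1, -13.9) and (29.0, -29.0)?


|(-26.1)-29| + |(-13.9)-(-29)| = 55.1 + 15.1 = 70.2

70.2


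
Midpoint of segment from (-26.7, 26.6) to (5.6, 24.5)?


M = (((-26.7)+5.6)/2, (26.6+24.5)/2)
= (-10.55, 25.55)

(-10.55, 25.55)


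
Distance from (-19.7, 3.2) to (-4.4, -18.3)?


dx=15.3, dy=-21.5
d^2 = 15.3^2 + (-21.5)^2 = 696.34
d = sqrt(696.34) = 26.3883

26.3883


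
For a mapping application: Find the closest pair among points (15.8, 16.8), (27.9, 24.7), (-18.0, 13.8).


d(P0,P1) = 14.4506, d(P0,P2) = 33.9329, d(P1,P2) = 47.1765
Closest: P0 and P1

Closest pair: (15.8, 16.8) and (27.9, 24.7), distance = 14.4506


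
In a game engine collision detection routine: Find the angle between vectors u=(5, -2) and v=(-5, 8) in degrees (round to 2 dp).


u.v = -41, |u| = sqrt(29) = 5.3852, |v| = sqrt(89) = 9.434
cos(theta) = u.v/(|u||v|) = -41/sqrt(2581) = -0.80703
theta = acos(-0.80703) = 143.81 degrees

143.81 degrees


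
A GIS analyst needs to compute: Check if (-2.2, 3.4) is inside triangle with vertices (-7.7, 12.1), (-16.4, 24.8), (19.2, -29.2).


Cross products: AB x AP = 5.84, BC x BP = 4.96, CA x CP = 6.88
All same sign? yes

Yes, inside


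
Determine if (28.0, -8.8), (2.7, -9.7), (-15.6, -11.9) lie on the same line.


Cross product: (2.7-28)*((-11.9)-(-8.8)) - ((-9.7)-(-8.8))*((-15.6)-28)
= 39.19

No, not collinear


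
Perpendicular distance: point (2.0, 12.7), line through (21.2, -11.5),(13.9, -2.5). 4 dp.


|cross product| = 3.86
|line direction| = sqrt(134.29) = 11.5884
Distance = 3.86/sqrt(134.29) = 0.3331

0.3331


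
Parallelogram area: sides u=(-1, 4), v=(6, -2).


|u x v| = |(-1)*(-2) - 4*6|
= |2 - 24| = 22

22


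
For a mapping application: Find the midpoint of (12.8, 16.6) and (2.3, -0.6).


M = ((12.8+2.3)/2, (16.6+(-0.6))/2)
= (7.55, 8)

(7.55, 8)


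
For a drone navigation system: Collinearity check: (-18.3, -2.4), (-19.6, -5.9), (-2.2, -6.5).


Cross product: ((-19.6)-(-18.3))*((-6.5)-(-2.4)) - ((-5.9)-(-2.4))*((-2.2)-(-18.3))
= 61.68

No, not collinear


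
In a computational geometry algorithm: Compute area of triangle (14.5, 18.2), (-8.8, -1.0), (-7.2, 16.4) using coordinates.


Area = |x_A(y_B-y_C) + x_B(y_C-y_A) + x_C(y_A-y_B)|/2
= |(-252.3) + 15.84 + (-138.24)|/2
= 374.7/2 = 187.35

187.35


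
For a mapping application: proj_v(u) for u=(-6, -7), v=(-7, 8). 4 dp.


u.v = -14, |v| = sqrt(113) = 10.6301
Scalar projection = u.v / |v| = -14 / sqrt(113) = -1.317

-1.317


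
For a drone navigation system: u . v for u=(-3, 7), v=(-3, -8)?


u . v = u_x*v_x + u_y*v_y = (-3)*(-3) + 7*(-8)
= 9 + (-56) = -47

-47


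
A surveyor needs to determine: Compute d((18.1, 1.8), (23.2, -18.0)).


dx=5.1, dy=-19.8
d^2 = 5.1^2 + (-19.8)^2 = 418.05
d = sqrt(418.05) = 20.4463

20.4463


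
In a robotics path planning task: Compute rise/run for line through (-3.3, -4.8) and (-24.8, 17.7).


slope = (y2-y1)/(x2-x1) = (17.7-(-4.8))/((-24.8)-(-3.3)) = 22.5/(-21.5) = -1.0465

-1.0465


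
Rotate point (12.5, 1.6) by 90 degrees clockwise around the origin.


90° CW: (x,y) -> (y, -x)
(12.5,1.6) -> (1.6, -12.5)

(1.6, -12.5)


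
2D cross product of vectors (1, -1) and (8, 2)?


u x v = u_x*v_y - u_y*v_x = 1*2 - (-1)*8
= 2 - (-8) = 10

10


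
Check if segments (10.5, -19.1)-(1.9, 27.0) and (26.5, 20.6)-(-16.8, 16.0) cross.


Cross products: d1=1645.41, d2=-390.28, d3=-1079.02, d4=956.67
d1*d2 < 0 and d3*d4 < 0? yes

Yes, they intersect


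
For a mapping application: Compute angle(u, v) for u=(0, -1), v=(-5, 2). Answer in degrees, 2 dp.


u.v = -2, |u| = sqrt(1) = 1, |v| = sqrt(29) = 5.3852
cos(theta) = u.v/(|u||v|) = -2/sqrt(29) = -0.371391
theta = acos(-0.371391) = 111.8 degrees

111.8 degrees


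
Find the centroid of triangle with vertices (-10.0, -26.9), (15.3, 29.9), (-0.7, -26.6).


Centroid = ((x_A+x_B+x_C)/3, (y_A+y_B+y_C)/3)
= (((-10)+15.3+(-0.7))/3, ((-26.9)+29.9+(-26.6))/3)
= (1.5333, -7.8667)

(1.5333, -7.8667)


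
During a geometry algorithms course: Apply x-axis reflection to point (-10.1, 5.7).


Reflection over x-axis: (x,y) -> (x,-y)
(-10.1, 5.7) -> (-10.1, -5.7)

(-10.1, -5.7)


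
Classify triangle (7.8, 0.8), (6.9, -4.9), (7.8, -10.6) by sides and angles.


Side lengths squared: AB^2=33.3, BC^2=33.3, CA^2=129.96
Sorted: [33.3, 33.3, 129.96]
By sides: Isosceles, By angles: Obtuse

Isosceles, Obtuse


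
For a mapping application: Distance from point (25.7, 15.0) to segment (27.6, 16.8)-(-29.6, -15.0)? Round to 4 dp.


Project P onto AB: t = 0.0387 (clamped to [0,1])
Closest point on segment: (25.3842, 15.5681)
Distance: 0.65

0.65


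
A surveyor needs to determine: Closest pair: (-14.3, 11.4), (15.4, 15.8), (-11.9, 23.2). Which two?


d(P0,P1) = 30.0242, d(P0,P2) = 12.0416, d(P1,P2) = 28.2852
Closest: P0 and P2

Closest pair: (-14.3, 11.4) and (-11.9, 23.2), distance = 12.0416


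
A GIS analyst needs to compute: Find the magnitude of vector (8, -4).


|u| = sqrt(8^2 + (-4)^2) = sqrt(80) = 8.9443

8.9443


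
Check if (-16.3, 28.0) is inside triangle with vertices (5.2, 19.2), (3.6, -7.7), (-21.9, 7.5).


Cross products: AB x AP = -592.43, BC x BP = -607.87, CA x CP = 490.03
All same sign? no

No, outside


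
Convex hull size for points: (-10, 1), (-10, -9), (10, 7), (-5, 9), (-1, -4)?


Convex hull vertices (CCW): (-10, -9), (-1, -4), (10, 7), (-5, 9), (-10, 1)
Count = 5

5


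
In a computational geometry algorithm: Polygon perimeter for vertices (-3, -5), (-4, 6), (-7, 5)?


Sides: (-3, -5)->(-4, 6): sqrt(122) = 11.045361, (-4, 6)->(-7, 5): sqrt(10) = 3.162278, (-7, 5)->(-3, -5): sqrt(116) = 10.77033
Sum = 24.977969
Perimeter = 24.978

24.978


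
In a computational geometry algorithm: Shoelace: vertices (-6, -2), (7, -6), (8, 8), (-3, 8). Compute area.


Shoelace sum: ((-6)*(-6) - 7*(-2)) + (7*8 - 8*(-6)) + (8*8 - (-3)*8) + ((-3)*(-2) - (-6)*8)
= 296
Area = |296|/2 = 148

148


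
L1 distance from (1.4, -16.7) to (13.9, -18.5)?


|1.4-13.9| + |(-16.7)-(-18.5)| = 12.5 + 1.8 = 14.3

14.3


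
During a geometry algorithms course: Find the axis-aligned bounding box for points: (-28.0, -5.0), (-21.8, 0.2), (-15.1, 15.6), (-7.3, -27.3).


x range: [-28, -7.3]
y range: [-27.3, 15.6]
Bounding box: (-28,-27.3) to (-7.3,15.6)

(-28,-27.3) to (-7.3,15.6)


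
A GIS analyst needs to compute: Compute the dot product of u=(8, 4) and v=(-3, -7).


u . v = u_x*v_x + u_y*v_y = 8*(-3) + 4*(-7)
= (-24) + (-28) = -52

-52


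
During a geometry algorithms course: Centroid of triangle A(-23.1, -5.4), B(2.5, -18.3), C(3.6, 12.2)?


Centroid = ((x_A+x_B+x_C)/3, (y_A+y_B+y_C)/3)
= (((-23.1)+2.5+3.6)/3, ((-5.4)+(-18.3)+12.2)/3)
= (-5.6667, -3.8333)

(-5.6667, -3.8333)


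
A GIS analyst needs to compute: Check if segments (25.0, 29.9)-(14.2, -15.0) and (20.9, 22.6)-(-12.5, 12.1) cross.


Cross products: d1=-200.77, d2=1185.49, d3=-105.25, d4=-1491.51
d1*d2 < 0 and d3*d4 < 0? no

No, they don't intersect
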